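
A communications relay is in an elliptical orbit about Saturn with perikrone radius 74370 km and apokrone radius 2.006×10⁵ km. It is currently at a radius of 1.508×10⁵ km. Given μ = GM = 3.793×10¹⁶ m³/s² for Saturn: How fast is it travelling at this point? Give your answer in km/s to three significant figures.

v ≈ 15.1 km/s

Semi-major axis a = (r_p + r_a)/2 = 1.3748×10⁵ km = 1.375×10⁸ m.
Vis-viva: v² = μ(2/r − 1/a) = 3.793×10¹⁶ × (1.326×10⁻⁸ − 7.274×10⁻⁹) = 2.272×10⁸ m²/s².
v = 15070 m/s = 15.07 km/s.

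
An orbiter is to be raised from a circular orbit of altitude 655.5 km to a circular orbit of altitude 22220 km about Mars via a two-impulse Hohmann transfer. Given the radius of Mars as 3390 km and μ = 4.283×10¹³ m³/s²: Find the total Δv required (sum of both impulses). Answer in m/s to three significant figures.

r₁ = 3390 + 655.5 = 4045.5 km = 4.0455×10⁶ m.
r₂ = 3390 + 22220 = 25610 km = 2.5610×10⁷ m.
Transfer ellipse a_t = (r₁ + r₂)/2 = 1.483×10⁷ m.
At r₁: circular v_c1 = √(μ/r₁) = 3254 m/s; transfer-periapsis v_p = √[μ(2/r₁ − 1/a_t)] = 4276 m/s.
Δv₁ = v_p − v_c1 = 1022 m/s.
At r₂: circular v_c2 = √(μ/r₂) = 1293 m/s; transfer-apoapsis v_a = √[μ(2/r₂ − 1/a_t)] = 675.5 m/s.
Δv₂ = v_c2 − v_a = 617.7 m/s.
Total Δv = Δv₁ + Δv₂ = 1640 m/s.

Δv_total ≈ 1640 m/s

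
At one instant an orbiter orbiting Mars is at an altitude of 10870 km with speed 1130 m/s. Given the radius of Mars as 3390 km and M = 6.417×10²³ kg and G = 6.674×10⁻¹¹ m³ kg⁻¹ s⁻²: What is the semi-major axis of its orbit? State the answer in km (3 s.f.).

μ = GM = 6.674×10⁻¹¹ × 6.417×10²³ = 4.283×10¹³ m³/s².
r = 3390 + 10870 = 14260 km = 1.426×10⁷ m.
Vis-viva rearranged: 1/a = 2/r − v²/μ = 1.403×10⁻⁷ − 2.982×10⁻⁸ = 1.104×10⁻⁷ m⁻¹.
a = 9.055×10⁶ m = 9054.9 km.

a ≈ 9050 km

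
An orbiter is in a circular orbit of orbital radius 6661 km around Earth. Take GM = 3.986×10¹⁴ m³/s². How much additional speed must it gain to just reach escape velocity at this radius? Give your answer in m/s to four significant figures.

r = 6661 km = 6.661×10⁶ m.
Circular speed v_c = √(μ/r) = 7736 m/s.
Escape speed v_esc = √(2μ/r) = √2 × v_c = 10940 m/s.
Δv = v_esc − v_c = 3204 m/s.

Δv ≈ 3204 m/s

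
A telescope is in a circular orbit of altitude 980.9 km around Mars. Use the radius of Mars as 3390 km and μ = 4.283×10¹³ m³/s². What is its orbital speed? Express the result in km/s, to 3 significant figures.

v ≈ 3.13 km/s

r = 3390 + 980.9 = 4370.9 km = 4.3709×10⁶ m.
For a circular orbit v = √(μ/r) = √(4.283×10¹³ / 4.371×10⁶) = √(9.799×10⁶) = 3130 m/s.
That is 3.130 km/s.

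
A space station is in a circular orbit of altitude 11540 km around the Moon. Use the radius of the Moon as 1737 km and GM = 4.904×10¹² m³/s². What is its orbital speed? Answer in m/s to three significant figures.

r = 1737 + 11540 = 13277 km = 1.3277×10⁷ m.
For a circular orbit v = √(μ/r) = √(4.904×10¹² / 1.328×10⁷) = √(3.694×10⁵) = 607.8 m/s.

v ≈ 608 m/s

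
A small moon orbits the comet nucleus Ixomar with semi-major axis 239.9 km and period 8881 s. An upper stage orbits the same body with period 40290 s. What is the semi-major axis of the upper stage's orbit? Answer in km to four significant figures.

Kepler's third law: a³ ∝ T², so a₂ = a₁ (T₂/T₁)^(2/3).
T₂/T₁ = 4.537, (T₂/T₁)^(2/3) = 2.740.
a₂ = 239.9 × 2.740 = 657.4 km.

a₂ ≈ 657.4 km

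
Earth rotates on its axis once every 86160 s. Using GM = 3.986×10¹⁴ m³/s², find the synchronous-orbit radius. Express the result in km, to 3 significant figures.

r_sync ≈ 42200 km

A synchronous orbit has period T, so by Kepler's third law a = (μT²/4π²)^(1/3).
μT²/4π² = 3.986×10¹⁴ × (8.616×10⁴)² / 39.48 = 7.495×10²² m³.
a = 4.216×10⁷ m = 42163 km.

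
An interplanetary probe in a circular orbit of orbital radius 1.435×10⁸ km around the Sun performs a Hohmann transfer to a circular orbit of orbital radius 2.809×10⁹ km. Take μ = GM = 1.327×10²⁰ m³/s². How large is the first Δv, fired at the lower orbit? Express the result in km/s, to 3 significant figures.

Δv ≈ 11.5 km/s

r₁ = 1.435×10⁸ km = 1.435×10¹¹ m.
r₂ = 2.809×10⁹ km = 2.809×10¹² m.
Transfer ellipse a_t = (r₁ + r₂)/2 = 1.476×10¹² m.
At r₁: circular v_c1 = √(μ/r₁) = 30410 m/s; transfer-perihelion v_p = √[μ(2/r₁ − 1/a_t)] = 41950 m/s.
Δv₁ = v_p − v_c1 = 11540 m/s.
= 11.54 km/s.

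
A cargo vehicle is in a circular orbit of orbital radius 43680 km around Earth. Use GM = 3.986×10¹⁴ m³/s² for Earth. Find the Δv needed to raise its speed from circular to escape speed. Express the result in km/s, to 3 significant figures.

Δv ≈ 1.25 km/s

r = 43680 km = 4.368×10⁷ m.
Circular speed v_c = √(μ/r) = 3021 m/s.
Escape speed v_esc = √(2μ/r) = √2 × v_c = 4272 m/s.
Δv = v_esc − v_c = 1251 m/s = 1.251 km/s.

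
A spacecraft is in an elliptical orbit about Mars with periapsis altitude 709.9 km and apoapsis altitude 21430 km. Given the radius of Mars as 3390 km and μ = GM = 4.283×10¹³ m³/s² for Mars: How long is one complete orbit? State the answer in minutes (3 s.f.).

r_p = 3390 + 709.9 = 4099.9 km = 4.0999×10⁶ m.
r_a = 3390 + 21430 = 24820 km = 2.4820×10⁷ m.
Semi-major axis a = (r_p + r_a)/2 = (4099.9 + 24820)/2 = 14460 km = 1.446×10⁷ m.
By Kepler's third law T = 2π√(a³/μ) = 2π × 8.402×10³ = 5.279×10⁴ s.
= 879.8 minutes.

T ≈ 880 minutes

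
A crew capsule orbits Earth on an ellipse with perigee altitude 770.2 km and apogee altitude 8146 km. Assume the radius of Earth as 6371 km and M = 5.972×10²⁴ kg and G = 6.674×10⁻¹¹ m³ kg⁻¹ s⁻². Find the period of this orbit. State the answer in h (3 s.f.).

T ≈ 3.12 h

μ = GM = 6.674×10⁻¹¹ × 5.972×10²⁴ = 3.986×10¹⁴ m³/s².
r_p = 6371 + 770.2 = 7141.2 km = 7.1412×10⁶ m.
r_a = 6371 + 8146 = 14517 km = 1.4517×10⁷ m.
Semi-major axis a = (r_p + r_a)/2 = (7141.2 + 14517)/2 = 10829 km = 1.083×10⁷ m.
By Kepler's third law T = 2π√(a³/μ) = 2π × 1.785×10³ = 1.122×10⁴ s.
= 3.115 h.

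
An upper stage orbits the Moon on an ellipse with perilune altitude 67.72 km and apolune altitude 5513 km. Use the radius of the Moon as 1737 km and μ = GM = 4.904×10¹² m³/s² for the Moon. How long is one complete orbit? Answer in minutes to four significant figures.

r_p = 1737 + 67.72 = 1804.7 km = 1.8047×10⁶ m.
r_a = 1737 + 5513 = 7250.0 km = 7.2500×10⁶ m.
Semi-major axis a = (r_p + r_a)/2 = (1804.7 + 7250.0)/2 = 4527.4 km = 4.527×10⁶ m.
By Kepler's third law T = 2π√(a³/μ) = 2π × 4.350×10³ = 2.733×10⁴ s.
= 455.5 minutes.

T ≈ 455.5 minutes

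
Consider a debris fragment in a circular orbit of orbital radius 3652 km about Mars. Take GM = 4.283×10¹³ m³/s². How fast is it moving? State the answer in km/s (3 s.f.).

r = 3652 km = 3.652×10⁶ m.
For a circular orbit v = √(μ/r) = √(4.283×10¹³ / 3.652×10⁶) = √(1.173×10⁷) = 3425 m/s.
That is 3.425 km/s.

v ≈ 3.42 km/s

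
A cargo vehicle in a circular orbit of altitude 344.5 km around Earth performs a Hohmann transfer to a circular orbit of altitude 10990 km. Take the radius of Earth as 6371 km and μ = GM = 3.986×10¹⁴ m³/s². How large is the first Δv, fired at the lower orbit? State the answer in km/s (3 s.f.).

r₁ = 6371 + 344.5 = 6715.5 km = 6.7155×10⁶ m.
r₂ = 6371 + 10990 = 17361 km = 1.7361×10⁷ m.
Transfer ellipse a_t = (r₁ + r₂)/2 = 1.204×10⁷ m.
At r₁: circular v_c1 = √(μ/r₁) = 7704 m/s; transfer-perigee v_p = √[μ(2/r₁ − 1/a_t)] = 9252 m/s.
Δv₁ = v_p − v_c1 = 1548 m/s.
= 1.548 km/s.

Δv ≈ 1.55 km/s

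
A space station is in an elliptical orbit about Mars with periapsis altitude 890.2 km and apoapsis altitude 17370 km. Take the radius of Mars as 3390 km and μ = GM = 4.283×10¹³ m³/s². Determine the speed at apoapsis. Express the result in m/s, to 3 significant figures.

v ≈ 840 m/s

r_p = 3390 + 890.2 = 4280.2 km = 4.2802×10⁶ m.
r_a = 3390 + 17370 = 20760 km = 2.0760×10⁷ m.
Semi-major axis a = (r_p + r_a)/2 = 12520 km = 1.252×10⁷ m.
Vis-viva: v² = μ(2/r − 1/a) = 4.283×10¹³ × (9.634×10⁻⁸ − 7.987×10⁻⁸) = 7.053×10⁵ m²/s².
v = 839.8 m/s.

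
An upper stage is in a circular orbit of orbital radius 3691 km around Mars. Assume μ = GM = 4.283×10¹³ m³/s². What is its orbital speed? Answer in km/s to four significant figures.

r = 3691 km = 3.691×10⁶ m.
For a circular orbit v = √(μ/r) = √(4.283×10¹³ / 3.691×10⁶) = √(1.160×10⁷) = 3406 m/s.
That is 3.406 km/s.

v ≈ 3.406 km/s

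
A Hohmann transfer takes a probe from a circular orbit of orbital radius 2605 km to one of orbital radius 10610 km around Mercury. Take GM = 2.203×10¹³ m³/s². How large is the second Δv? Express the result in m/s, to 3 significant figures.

r₁ = 2605 km = 2.605×10⁶ m.
r₂ = 10610 km = 1.061×10⁷ m.
Transfer ellipse a_t = (r₁ + r₂)/2 = 6.608×10⁶ m.
At r₁: circular v_c1 = √(μ/r₁) = 2908 m/s; transfer-periherm v_p = √[μ(2/r₁ − 1/a_t)] = 3685 m/s.
At r₂: circular v_c2 = √(μ/r₂) = 1441 m/s; transfer-apoherm v_a = √[μ(2/r₂ − 1/a_t)] = 904.8 m/s.
Δv₂ = v_c2 − v_a = 536.2 m/s.

Δv ≈ 536 m/s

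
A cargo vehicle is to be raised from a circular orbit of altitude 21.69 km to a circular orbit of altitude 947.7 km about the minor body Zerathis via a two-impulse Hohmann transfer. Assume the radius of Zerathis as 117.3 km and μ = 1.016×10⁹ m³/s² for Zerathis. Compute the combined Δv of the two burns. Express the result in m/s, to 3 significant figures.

Δv_total ≈ 44.3 m/s

r₁ = 117.3 + 21.69 = 138.99 km = 1.3899×10⁵ m.
r₂ = 117.3 + 947.7 = 1065.0 km = 1.0650×10⁶ m.
Transfer ellipse a_t = (r₁ + r₂)/2 = 6.020×10⁵ m.
At r₁: circular v_c1 = √(μ/r₁) = 85.50 m/s; transfer-periapsis v_p = √[μ(2/r₁ − 1/a_t)] = 113.7 m/s.
Δv₁ = v_p − v_c1 = 28.22 m/s.
At r₂: circular v_c2 = √(μ/r₂) = 30.89 m/s; transfer-apoapsis v_a = √[μ(2/r₂ − 1/a_t)] = 14.84 m/s.
Δv₂ = v_c2 − v_a = 16.05 m/s.
Total Δv = Δv₁ + Δv₂ = 44.27 m/s.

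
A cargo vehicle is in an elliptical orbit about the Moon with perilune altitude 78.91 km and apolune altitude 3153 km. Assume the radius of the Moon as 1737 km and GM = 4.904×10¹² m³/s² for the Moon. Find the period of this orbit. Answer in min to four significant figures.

T ≈ 290.3 min

r_p = 1737 + 78.91 = 1815.9 km = 1.8159×10⁶ m.
r_a = 1737 + 3153 = 4890.0 km = 4.8900×10⁶ m.
Semi-major axis a = (r_p + r_a)/2 = (1815.9 + 4890.0)/2 = 3353.0 km = 3.353×10⁶ m.
By Kepler's third law T = 2π√(a³/μ) = 2π × 2.772×10³ = 1.742×10⁴ s.
= 290.3 min.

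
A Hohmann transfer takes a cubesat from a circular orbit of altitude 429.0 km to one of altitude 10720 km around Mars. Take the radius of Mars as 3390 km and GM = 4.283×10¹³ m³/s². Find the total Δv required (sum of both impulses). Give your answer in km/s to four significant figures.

Δv_total ≈ 1.458 km/s

r₁ = 3390 + 429.0 = 3819.0 km = 3.8190×10⁶ m.
r₂ = 3390 + 10720 = 14110 km = 1.4110×10⁷ m.
Transfer ellipse a_t = (r₁ + r₂)/2 = 8.964×10⁶ m.
At r₁: circular v_c1 = √(μ/r₁) = 3349 m/s; transfer-periapsis v_p = √[μ(2/r₁ − 1/a_t)] = 4201 m/s.
Δv₁ = v_p − v_c1 = 852.6 m/s.
At r₂: circular v_c2 = √(μ/r₂) = 1742 m/s; transfer-apoapsis v_a = √[μ(2/r₂ − 1/a_t)] = 1137 m/s.
Δv₂ = v_c2 − v_a = 605.1 m/s.
Total Δv = Δv₁ + Δv₂ = 1458 m/s = 1.458 km/s.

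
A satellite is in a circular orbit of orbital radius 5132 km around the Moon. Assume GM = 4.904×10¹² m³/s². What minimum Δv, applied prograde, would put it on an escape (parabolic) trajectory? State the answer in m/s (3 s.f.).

r = 5132 km = 5.132×10⁶ m.
Circular speed v_c = √(μ/r) = 977.5 m/s.
Escape speed v_esc = √(2μ/r) = √2 × v_c = 1382 m/s.
Δv = v_esc − v_c = 404.9 m/s.

Δv ≈ 405 m/s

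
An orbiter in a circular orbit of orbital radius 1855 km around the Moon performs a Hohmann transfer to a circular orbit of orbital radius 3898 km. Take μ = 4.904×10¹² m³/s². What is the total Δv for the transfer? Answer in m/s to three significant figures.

Δv_total ≈ 488 m/s

r₁ = 1855 km = 1.855×10⁶ m.
r₂ = 3898 km = 3.898×10⁶ m.
Transfer ellipse a_t = (r₁ + r₂)/2 = 2.876×10⁶ m.
At r₁: circular v_c1 = √(μ/r₁) = 1626 m/s; transfer-perilune v_p = √[μ(2/r₁ − 1/a_t)] = 1893 m/s.
Δv₁ = v_p − v_c1 = 266.8 m/s.
At r₂: circular v_c2 = √(μ/r₂) = 1122 m/s; transfer-apolune v_a = √[μ(2/r₂ − 1/a_t)] = 900.7 m/s.
Δv₂ = v_c2 − v_a = 220.9 m/s.
Total Δv = Δv₁ + Δv₂ = 487.7 m/s.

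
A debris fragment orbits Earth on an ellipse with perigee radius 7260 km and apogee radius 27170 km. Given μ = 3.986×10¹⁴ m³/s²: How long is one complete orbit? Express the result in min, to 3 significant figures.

T ≈ 375 min

Semi-major axis a = (r_p + r_a)/2 = (7260.0 + 27170)/2 = 17215 km = 1.722×10⁷ m.
By Kepler's third law T = 2π√(a³/μ) = 2π × 3.578×10³ = 2.248×10⁴ s.
= 374.6 min.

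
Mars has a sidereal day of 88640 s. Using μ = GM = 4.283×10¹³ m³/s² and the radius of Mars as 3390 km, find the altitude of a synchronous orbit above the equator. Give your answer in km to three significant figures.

A synchronous orbit has period T, so by Kepler's third law a = (μT²/4π²)^(1/3).
μT²/4π² = 4.283×10¹³ × (8.864×10⁴)² / 39.48 = 8.524×10²¹ m³.
a = 2.043×10⁷ m = 20428 km.
Altitude h = a − R = 20428 − 3390 = 17038 km.

h_sync ≈ 17000 km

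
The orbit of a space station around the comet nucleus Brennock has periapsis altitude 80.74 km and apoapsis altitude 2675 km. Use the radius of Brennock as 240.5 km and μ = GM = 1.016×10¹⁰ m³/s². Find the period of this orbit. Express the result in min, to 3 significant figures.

T ≈ 2140 min

r_p = 240.5 + 80.74 = 321.24 km = 3.2124×10⁵ m.
r_a = 240.5 + 2675 = 2915.5 km = 2.9155×10⁶ m.
Semi-major axis a = (r_p + r_a)/2 = (321.24 + 2915.5)/2 = 1618.4 km = 1.618×10⁶ m.
By Kepler's third law T = 2π√(a³/μ) = 2π × 2.043×10⁴ = 1.283×10⁵ s.
= 2139 min.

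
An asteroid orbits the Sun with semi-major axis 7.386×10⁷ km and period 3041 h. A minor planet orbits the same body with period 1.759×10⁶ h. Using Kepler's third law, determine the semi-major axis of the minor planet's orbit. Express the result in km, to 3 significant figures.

Kepler's third law: a³ ∝ T², so a₂ = a₁ (T₂/T₁)^(2/3).
T₂/T₁ = 578.4, (T₂/T₁)^(2/3) = 69.42.
a₂ = 7.386×10⁷ × 69.42 = 5.128×10⁹ km.

a₂ ≈ 5.13×10⁹ km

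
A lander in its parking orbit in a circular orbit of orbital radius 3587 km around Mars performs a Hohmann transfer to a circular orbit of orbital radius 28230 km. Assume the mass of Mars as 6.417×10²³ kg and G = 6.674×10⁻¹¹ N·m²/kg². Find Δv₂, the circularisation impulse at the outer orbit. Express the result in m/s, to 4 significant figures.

μ = GM = 6.674×10⁻¹¹ × 6.417×10²³ = 4.283×10¹³ m³/s².
r₁ = 3587 km = 3.587×10⁶ m.
r₂ = 28230 km = 2.823×10⁷ m.
Transfer ellipse a_t = (r₁ + r₂)/2 = 1.591×10⁷ m.
At r₁: circular v_c1 = √(μ/r₁) = 3455 m/s; transfer-periapsis v_p = √[μ(2/r₁ − 1/a_t)] = 4603 m/s.
At r₂: circular v_c2 = √(μ/r₂) = 1232 m/s; transfer-apoapsis v_a = √[μ(2/r₂ − 1/a_t)] = 584.9 m/s.
Δv₂ = v_c2 − v_a = 646.8 m/s.

Δv ≈ 646.8 m/s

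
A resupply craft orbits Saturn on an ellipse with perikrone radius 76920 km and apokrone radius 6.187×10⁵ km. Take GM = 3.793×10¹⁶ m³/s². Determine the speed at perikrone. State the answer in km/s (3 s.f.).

Semi-major axis a = (r_p + r_a)/2 = 3.4781×10⁵ km = 3.478×10⁸ m.
Vis-viva: v² = μ(2/r − 1/a) = 3.793×10¹⁶ × (2.600×10⁻⁸ − 2.875×10⁻⁹) = 8.772×10⁸ m²/s².
v = 29620 m/s = 29.62 km/s.

v ≈ 29.6 km/s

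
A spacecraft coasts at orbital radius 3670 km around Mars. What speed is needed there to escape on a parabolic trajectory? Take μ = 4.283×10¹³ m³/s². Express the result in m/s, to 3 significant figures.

v_esc ≈ 4830 m/s

r = 3670 km = 3.670×10⁶ m.
Escape speed v_esc = √(2μ/r) = √(2 × 4.283×10¹³ / 3.670×10⁶) = √(2.334×10⁷) = 4831 m/s.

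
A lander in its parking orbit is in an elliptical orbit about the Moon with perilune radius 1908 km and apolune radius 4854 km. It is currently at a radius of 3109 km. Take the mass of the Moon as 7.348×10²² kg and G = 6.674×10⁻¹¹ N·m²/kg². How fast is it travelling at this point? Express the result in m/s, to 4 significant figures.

μ = GM = 6.674×10⁻¹¹ × 7.348×10²² = 4.904×10¹² m³/s².
Semi-major axis a = (r_p + r_a)/2 = 3381.0 km = 3.381×10⁶ m.
Vis-viva: v² = μ(2/r − 1/a) = 4.904×10¹² × (6.433×10⁻⁷ − 2.958×10⁻⁷) = 1.704×10⁶ m²/s².
v = 1305 m/s.

v ≈ 1305 m/s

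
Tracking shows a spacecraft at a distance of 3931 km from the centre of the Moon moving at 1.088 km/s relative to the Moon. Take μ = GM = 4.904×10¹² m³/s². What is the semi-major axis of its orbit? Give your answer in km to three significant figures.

a ≈ 3740 km

r = 3.931×10⁶ m.
Vis-viva rearranged: 1/a = 2/r − v²/μ = 5.088×10⁻⁷ − 2.414×10⁻⁷ = 2.674×10⁻⁷ m⁻¹.
a = 3.740×10⁶ m = 3739.8 km.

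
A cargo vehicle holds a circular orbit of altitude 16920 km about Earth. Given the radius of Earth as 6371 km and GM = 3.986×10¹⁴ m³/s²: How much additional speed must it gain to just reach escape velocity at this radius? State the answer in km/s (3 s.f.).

r = 6371 + 16920 = 23291 km = 2.3291×10⁷ m.
Circular speed v_c = √(μ/r) = 4137 m/s.
Escape speed v_esc = √(2μ/r) = √2 × v_c = 5850 m/s.
Δv = v_esc − v_c = 1714 m/s = 1.714 km/s.

Δv ≈ 1.71 km/s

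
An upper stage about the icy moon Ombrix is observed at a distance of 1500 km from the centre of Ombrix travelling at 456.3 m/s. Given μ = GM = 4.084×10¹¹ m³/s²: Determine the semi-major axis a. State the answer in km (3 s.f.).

a ≈ 1210 km

r = 1.500×10⁶ m.
Specific orbital energy ε = v²/2 − μ/r = (456.3)²/2 − 4.084×10¹¹/1.500×10⁶ = -1.682×10⁵ J/kg.
Since ε = −μ/(2a), a = −μ/(2ε) = 1.214×10⁶ m = 1214.3 km.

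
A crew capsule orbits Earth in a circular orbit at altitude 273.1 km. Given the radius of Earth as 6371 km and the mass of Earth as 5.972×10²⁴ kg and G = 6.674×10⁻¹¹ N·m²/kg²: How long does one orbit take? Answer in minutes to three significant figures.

T ≈ 89.8 minutes

μ = GM = 6.674×10⁻¹¹ × 5.972×10²⁴ = 3.986×10¹⁴ m³/s².
r = 6371 + 273.1 = 6644.1 km = 6.6441×10⁶ m.
Kepler's third law: T = 2π√(r³/μ) = 2π√((6.644×10⁶)³ / 3.986×10¹⁴).
r³/μ = 7.359×10⁵ s², so T = 2π × 8.578×10² = 5.390×10³ s.
Converting: 5.390×10³ s ÷ 60.00 = 89.83 minutes.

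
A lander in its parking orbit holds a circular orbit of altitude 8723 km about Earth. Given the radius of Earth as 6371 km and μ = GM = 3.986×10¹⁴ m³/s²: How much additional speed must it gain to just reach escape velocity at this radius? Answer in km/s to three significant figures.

r = 6371 + 8723 = 15094 km = 1.5094×10⁷ m.
Circular speed v_c = √(μ/r) = 5139 m/s.
Escape speed v_esc = √(2μ/r) = √2 × v_c = 7267 m/s.
Δv = v_esc − v_c = 2129 m/s = 2.129 km/s.

Δv ≈ 2.13 km/s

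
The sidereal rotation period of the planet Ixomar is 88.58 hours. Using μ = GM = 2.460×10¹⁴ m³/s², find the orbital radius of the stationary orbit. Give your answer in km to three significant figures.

T = 88.58 hours = 3.189×10⁵ s.
A synchronous orbit has period T, so by Kepler's third law a = (μT²/4π²)^(1/3).
μT²/4π² = 2.460×10¹⁴ × (3.189×10⁵)² / 39.48 = 6.337×10²³ m³.
a = 8.589×10⁷ m = 85892 km.

r_sync ≈ 85900 km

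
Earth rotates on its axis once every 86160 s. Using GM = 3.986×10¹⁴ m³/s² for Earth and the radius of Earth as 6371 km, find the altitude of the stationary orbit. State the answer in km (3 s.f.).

A synchronous orbit has period T, so by Kepler's third law a = (μT²/4π²)^(1/3).
μT²/4π² = 3.986×10¹⁴ × (8.616×10⁴)² / 39.48 = 7.495×10²² m³.
a = 4.216×10⁷ m = 42163 km.
Altitude h = a − R = 42163 − 6371 = 35792 km.

h_sync ≈ 35800 km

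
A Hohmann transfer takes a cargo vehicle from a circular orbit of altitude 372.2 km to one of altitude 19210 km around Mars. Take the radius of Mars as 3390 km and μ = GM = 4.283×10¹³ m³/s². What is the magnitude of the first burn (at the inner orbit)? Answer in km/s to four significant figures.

r₁ = 3390 + 372.2 = 3762.2 km = 3.7622×10⁶ m.
r₂ = 3390 + 19210 = 22600 km = 2.2600×10⁷ m.
Transfer ellipse a_t = (r₁ + r₂)/2 = 1.318×10⁷ m.
At r₁: circular v_c1 = √(μ/r₁) = 3374 m/s; transfer-periapsis v_p = √[μ(2/r₁ − 1/a_t)] = 4418 m/s.
Δv₁ = v_p − v_c1 = 1044 m/s.
= 1.044 km/s.

Δv ≈ 1.044 km/s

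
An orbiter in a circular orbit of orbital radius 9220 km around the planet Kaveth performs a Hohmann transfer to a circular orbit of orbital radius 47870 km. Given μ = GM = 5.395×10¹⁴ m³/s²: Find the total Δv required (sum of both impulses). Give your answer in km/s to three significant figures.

Δv_total ≈ 3.71 km/s

r₁ = 9220 km = 9.220×10⁶ m.
r₂ = 47870 km = 4.787×10⁷ m.
Transfer ellipse a_t = (r₁ + r₂)/2 = 2.854×10⁷ m.
At r₁: circular v_c1 = √(μ/r₁) = 7649 m/s; transfer-periapsis v_p = √[μ(2/r₁ − 1/a_t)] = 9906 m/s.
Δv₁ = v_p − v_c1 = 2257 m/s.
At r₂: circular v_c2 = √(μ/r₂) = 3357 m/s; transfer-apoapsis v_a = √[μ(2/r₂ − 1/a_t)] = 1908 m/s.
Δv₂ = v_c2 − v_a = 1449 m/s.
Total Δv = Δv₁ + Δv₂ = 3706 m/s = 3.706 km/s.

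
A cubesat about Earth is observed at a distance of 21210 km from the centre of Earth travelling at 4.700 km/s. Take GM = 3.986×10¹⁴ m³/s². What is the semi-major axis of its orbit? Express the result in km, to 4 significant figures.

r = 2.121×10⁷ m.
Vis-viva rearranged: 1/a = 2/r − v²/μ = 9.430×10⁻⁸ − 5.542×10⁻⁸ = 3.888×10⁻⁸ m⁻¹.
a = 2.572×10⁷ m = 25723 km.

a ≈ 25720 km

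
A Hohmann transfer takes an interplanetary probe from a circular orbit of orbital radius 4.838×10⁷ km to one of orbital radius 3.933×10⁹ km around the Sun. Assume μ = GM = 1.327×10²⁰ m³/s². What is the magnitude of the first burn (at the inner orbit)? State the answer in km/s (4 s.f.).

Δv ≈ 21.24 km/s

r₁ = 4.838×10⁷ km = 4.838×10¹⁰ m.
r₂ = 3.933×10⁹ km = 3.933×10¹² m.
Transfer ellipse a_t = (r₁ + r₂)/2 = 1.991×10¹² m.
At r₁: circular v_c1 = √(μ/r₁) = 52370 m/s; transfer-perihelion v_p = √[μ(2/r₁ − 1/a_t)] = 73610 m/s.
Δv₁ = v_p − v_c1 = 21240 m/s.
= 21.24 km/s.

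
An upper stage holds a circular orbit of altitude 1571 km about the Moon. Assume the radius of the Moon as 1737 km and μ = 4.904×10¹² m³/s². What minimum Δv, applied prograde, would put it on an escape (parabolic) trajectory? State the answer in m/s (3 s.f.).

Δv ≈ 504 m/s

r = 1737 + 1571 = 3308.0 km = 3.3080×10⁶ m.
Circular speed v_c = √(μ/r) = 1218 m/s.
Escape speed v_esc = √(2μ/r) = √2 × v_c = 1722 m/s.
Δv = v_esc − v_c = 504.3 m/s.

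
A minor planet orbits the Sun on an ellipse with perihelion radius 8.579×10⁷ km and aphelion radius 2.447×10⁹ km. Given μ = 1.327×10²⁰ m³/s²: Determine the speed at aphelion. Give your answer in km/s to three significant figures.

Semi-major axis a = (r_p + r_a)/2 = 1.2664×10⁹ km = 1.266×10¹² m.
Vis-viva: v² = μ(2/r − 1/a) = 1.327×10²⁰ × (8.173×10⁻¹³ − 7.896×10⁻¹³) = 3.674×10⁶ m²/s².
v = 1917 m/s = 1.917 km/s.

v ≈ 1.92 km/s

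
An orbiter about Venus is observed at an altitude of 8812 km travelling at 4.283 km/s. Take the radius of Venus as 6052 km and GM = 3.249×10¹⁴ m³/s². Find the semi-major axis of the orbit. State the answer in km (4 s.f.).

r = 6052 + 8812 = 14864 km = 1.486×10⁷ m.
Specific orbital energy ε = v²/2 − μ/r = (4283)²/2 − 3.249×10¹⁴/1.486×10⁷ = -1.269×10⁷ J/kg.
Since ε = −μ/(2a), a = −μ/(2ε) = 1.281×10⁷ m = 12805 km.

a ≈ 12810 km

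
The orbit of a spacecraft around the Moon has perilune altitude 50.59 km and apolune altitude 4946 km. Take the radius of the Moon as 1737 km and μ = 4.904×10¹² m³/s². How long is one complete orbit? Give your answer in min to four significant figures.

T ≈ 412.2 min

r_p = 1737 + 50.59 = 1787.6 km = 1.7876×10⁶ m.
r_a = 1737 + 4946 = 6683.0 km = 6.6830×10⁶ m.
Semi-major axis a = (r_p + r_a)/2 = (1787.6 + 6683.0)/2 = 4235.3 km = 4.235×10⁶ m.
By Kepler's third law T = 2π√(a³/μ) = 2π × 3.936×10³ = 2.473×10⁴ s.
= 412.2 min.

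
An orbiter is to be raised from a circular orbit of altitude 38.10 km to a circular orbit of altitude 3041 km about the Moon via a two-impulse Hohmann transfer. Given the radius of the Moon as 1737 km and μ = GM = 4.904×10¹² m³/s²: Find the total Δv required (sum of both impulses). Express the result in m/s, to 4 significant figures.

r₁ = 1737 + 38.10 = 1775.1 km = 1.7751×10⁶ m.
r₂ = 1737 + 3041 = 4778.0 km = 4.7780×10⁶ m.
Transfer ellipse a_t = (r₁ + r₂)/2 = 3.277×10⁶ m.
At r₁: circular v_c1 = √(μ/r₁) = 1662 m/s; transfer-perilune v_p = √[μ(2/r₁ − 1/a_t)] = 2007 m/s.
Δv₁ = v_p − v_c1 = 345.0 m/s.
At r₂: circular v_c2 = √(μ/r₂) = 1013 m/s; transfer-apolune v_a = √[μ(2/r₂ − 1/a_t)] = 745.7 m/s.
Δv₂ = v_c2 − v_a = 267.4 m/s.
Total Δv = Δv₁ + Δv₂ = 612.4 m/s.

Δv_total ≈ 612.4 m/s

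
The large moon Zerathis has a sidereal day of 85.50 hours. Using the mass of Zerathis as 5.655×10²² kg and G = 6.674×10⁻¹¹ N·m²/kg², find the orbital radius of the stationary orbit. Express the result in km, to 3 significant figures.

μ = GM = 6.674×10⁻¹¹ × 5.655×10²² = 3.774×10¹² m³/s².
T = 85.50 hours = 3.078×10⁵ s.
A synchronous orbit has period T, so by Kepler's third law a = (μT²/4π²)^(1/3).
μT²/4π² = 3.774×10¹² × (3.078×10⁵)² / 39.48 = 9.057×10²¹ m³.
a = 2.084×10⁷ m = 20845 km.

r_sync ≈ 20800 km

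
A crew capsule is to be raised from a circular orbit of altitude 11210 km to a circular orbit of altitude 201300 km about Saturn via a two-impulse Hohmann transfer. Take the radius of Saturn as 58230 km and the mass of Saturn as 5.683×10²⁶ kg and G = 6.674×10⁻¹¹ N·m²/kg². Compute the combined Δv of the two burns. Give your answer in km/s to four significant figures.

Δv_total ≈ 10.22 km/s

μ = GM = 6.674×10⁻¹¹ × 5.683×10²⁶ = 3.793×10¹⁶ m³/s².
r₁ = 58230 + 11210 = 69440 km = 6.9440×10⁷ m.
r₂ = 58230 + 201300 = 259530 km = 2.5953×10⁸ m.
Transfer ellipse a_t = (r₁ + r₂)/2 = 1.645×10⁸ m.
At r₁: circular v_c1 = √(μ/r₁) = 23370 m/s; transfer-perikrone v_p = √[μ(2/r₁ − 1/a_t)] = 29360 m/s.
Δv₁ = v_p − v_c1 = 5986 m/s.
At r₂: circular v_c2 = √(μ/r₂) = 12090 m/s; transfer-apokrone v_a = √[μ(2/r₂ − 1/a_t)] = 7855 m/s.
Δv₂ = v_c2 − v_a = 4234 m/s.
Total Δv = Δv₁ + Δv₂ = 10220 m/s = 10.22 km/s.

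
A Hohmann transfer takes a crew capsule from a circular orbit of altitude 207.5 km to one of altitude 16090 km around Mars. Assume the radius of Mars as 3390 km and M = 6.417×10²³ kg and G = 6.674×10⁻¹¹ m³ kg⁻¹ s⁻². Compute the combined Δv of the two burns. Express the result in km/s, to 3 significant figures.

μ = GM = 6.674×10⁻¹¹ × 6.417×10²³ = 4.283×10¹³ m³/s².
r₁ = 3390 + 207.5 = 3597.5 km = 3.5975×10⁶ m.
r₂ = 3390 + 16090 = 19480 km = 1.9480×10⁷ m.
Transfer ellipse a_t = (r₁ + r₂)/2 = 1.154×10⁷ m.
At r₁: circular v_c1 = √(μ/r₁) = 3450 m/s; transfer-periapsis v_p = √[μ(2/r₁ − 1/a_t)] = 4483 m/s.
Δv₁ = v_p − v_c1 = 1033 m/s.
At r₂: circular v_c2 = √(μ/r₂) = 1483 m/s; transfer-apoapsis v_a = √[μ(2/r₂ − 1/a_t)] = 827.9 m/s.
Δv₂ = v_c2 − v_a = 654.8 m/s.
Total Δv = Δv₁ + Δv₂ = 1688 m/s = 1.688 km/s.

Δv_total ≈ 1.69 km/s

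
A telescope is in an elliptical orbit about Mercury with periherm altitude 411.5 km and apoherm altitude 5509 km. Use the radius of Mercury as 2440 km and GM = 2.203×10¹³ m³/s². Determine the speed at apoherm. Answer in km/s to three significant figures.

r_p = 2440 + 411.5 = 2851.5 km = 2.8515×10⁶ m.
r_a = 2440 + 5509 = 7949.0 km = 7.9490×10⁶ m.
Semi-major axis a = (r_p + r_a)/2 = 5400.2 km = 5.400×10⁶ m.
Vis-viva: v² = μ(2/r − 1/a) = 2.203×10¹³ × (2.516×10⁻⁷ − 1.852×10⁻⁷) = 1.463×10⁶ m²/s².
v = 1210 m/s = 1.210 km/s.

v ≈ 1.21 km/s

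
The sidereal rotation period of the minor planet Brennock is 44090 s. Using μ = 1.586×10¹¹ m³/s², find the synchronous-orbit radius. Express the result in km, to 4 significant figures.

r_sync ≈ 1984 km

A synchronous orbit has period T, so by Kepler's third law a = (μT²/4π²)^(1/3).
μT²/4π² = 1.586×10¹¹ × (4.409×10⁴)² / 39.48 = 7.810×10¹⁸ m³.
a = 1.984×10⁶ m = 1984.0 km.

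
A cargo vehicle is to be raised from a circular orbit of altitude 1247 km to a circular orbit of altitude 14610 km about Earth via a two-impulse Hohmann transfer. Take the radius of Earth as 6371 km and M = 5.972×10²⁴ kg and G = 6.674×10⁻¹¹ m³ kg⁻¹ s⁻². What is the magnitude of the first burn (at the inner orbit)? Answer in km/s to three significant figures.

Δv ≈ 1.53 km/s

μ = GM = 6.674×10⁻¹¹ × 5.972×10²⁴ = 3.986×10¹⁴ m³/s².
r₁ = 6371 + 1247 = 7618.0 km = 7.6180×10⁶ m.
r₂ = 6371 + 14610 = 20981 km = 2.0981×10⁷ m.
Transfer ellipse a_t = (r₁ + r₂)/2 = 1.430×10⁷ m.
At r₁: circular v_c1 = √(μ/r₁) = 7233 m/s; transfer-perigee v_p = √[μ(2/r₁ − 1/a_t)] = 8762 m/s.
Δv₁ = v_p − v_c1 = 1528 m/s.
= 1.528 km/s.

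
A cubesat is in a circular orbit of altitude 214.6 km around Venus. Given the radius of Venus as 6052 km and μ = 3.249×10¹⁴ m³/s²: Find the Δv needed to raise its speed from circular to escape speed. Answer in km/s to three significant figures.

Δv ≈ 2.98 km/s

r = 6052 + 214.6 = 6266.6 km = 6.2666×10⁶ m.
Circular speed v_c = √(μ/r) = 7200 m/s.
Escape speed v_esc = √(2μ/r) = √2 × v_c = 10180 m/s.
Δv = v_esc − v_c = 2983 m/s = 2.983 km/s.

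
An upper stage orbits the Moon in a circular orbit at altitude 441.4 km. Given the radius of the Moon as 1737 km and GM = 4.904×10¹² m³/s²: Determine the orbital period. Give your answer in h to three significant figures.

T ≈ 2.53 h

r = 1737 + 441.4 = 2178.4 km = 2.1784×10⁶ m.
Kepler's third law: T = 2π√(r³/μ) = 2π√((2.178×10⁶)³ / 4.904×10¹²).
r³/μ = 2.108×10⁶ s², so T = 2π × 1.452×10³ = 9.122×10³ s.
Converting: 9.122×10³ s ÷ 3600 = 2.534 h.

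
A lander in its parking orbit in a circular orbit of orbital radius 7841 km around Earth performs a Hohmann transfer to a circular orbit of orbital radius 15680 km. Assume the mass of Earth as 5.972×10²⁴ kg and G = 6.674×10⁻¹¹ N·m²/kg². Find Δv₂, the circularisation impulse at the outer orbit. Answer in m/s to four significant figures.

μ = GM = 6.674×10⁻¹¹ × 5.972×10²⁴ = 3.986×10¹⁴ m³/s².
r₁ = 7841 km = 7.841×10⁶ m.
r₂ = 15680 km = 1.568×10⁷ m.
Transfer ellipse a_t = (r₁ + r₂)/2 = 1.176×10⁷ m.
At r₁: circular v_c1 = √(μ/r₁) = 7130 m/s; transfer-perigee v_p = √[μ(2/r₁ − 1/a_t)] = 8232 m/s.
At r₂: circular v_c2 = √(μ/r₂) = 5042 m/s; transfer-apogee v_a = √[μ(2/r₂ − 1/a_t)] = 4117 m/s.
Δv₂ = v_c2 − v_a = 925.0 m/s.

Δv ≈ 925.0 m/s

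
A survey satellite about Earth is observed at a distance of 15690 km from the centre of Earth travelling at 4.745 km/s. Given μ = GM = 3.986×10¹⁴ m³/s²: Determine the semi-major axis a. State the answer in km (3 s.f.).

a ≈ 14100 km

r = 1.569×10⁷ m.
Vis-viva rearranged: 1/a = 2/r − v²/μ = 1.275×10⁻⁷ − 5.649×10⁻⁸ = 7.098×10⁻⁸ m⁻¹.
a = 1.409×10⁷ m = 14088 km.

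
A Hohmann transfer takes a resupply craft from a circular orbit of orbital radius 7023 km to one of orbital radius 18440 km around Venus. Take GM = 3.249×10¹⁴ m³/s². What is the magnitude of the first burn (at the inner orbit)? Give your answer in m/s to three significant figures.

Δv ≈ 1380 m/s

r₁ = 7023 km = 7.023×10⁶ m.
r₂ = 18440 km = 1.844×10⁷ m.
Transfer ellipse a_t = (r₁ + r₂)/2 = 1.273×10⁷ m.
At r₁: circular v_c1 = √(μ/r₁) = 6802 m/s; transfer-periapsis v_p = √[μ(2/r₁ − 1/a_t)] = 8186 m/s.
Δv₁ = v_p − v_c1 = 1384 m/s.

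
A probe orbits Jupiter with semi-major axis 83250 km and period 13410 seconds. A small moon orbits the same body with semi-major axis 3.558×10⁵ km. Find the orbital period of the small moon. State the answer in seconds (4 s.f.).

Kepler's third law: T² ∝ a³, so T₂ = T₁ (a₂/a₁)^(3/2).
a₂/a₁ = 4.274, (a₂/a₁)^(3/2) = 8.836.
T₂ = 13410 × 8.836 = 1.185×10⁵ seconds.

T₂ ≈ 1.185×10⁵ seconds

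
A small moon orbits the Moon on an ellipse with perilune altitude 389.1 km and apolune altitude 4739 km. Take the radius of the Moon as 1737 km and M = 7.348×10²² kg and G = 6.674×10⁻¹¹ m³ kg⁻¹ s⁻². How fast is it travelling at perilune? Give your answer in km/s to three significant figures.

v ≈ 1.86 km/s

μ = GM = 6.674×10⁻¹¹ × 7.348×10²² = 4.904×10¹² m³/s².
r_p = 1737 + 389.1 = 2126.1 km = 2.1261×10⁶ m.
r_a = 1737 + 4739 = 6476.0 km = 6.4760×10⁶ m.
Semi-major axis a = (r_p + r_a)/2 = 4301.1 km = 4.301×10⁶ m.
Vis-viva: v² = μ(2/r − 1/a) = 4.904×10¹² × (9.407×10⁻⁷ − 2.325×10⁻⁷) = 3.473×10⁶ m²/s².
v = 1864 m/s = 1.864 km/s.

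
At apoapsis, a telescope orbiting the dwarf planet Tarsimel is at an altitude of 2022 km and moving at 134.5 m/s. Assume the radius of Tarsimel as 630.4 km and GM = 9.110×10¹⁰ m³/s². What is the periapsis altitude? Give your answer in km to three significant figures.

r_a = 630.4 + 2022 = 2652.4 km = 2.652×10⁶ m.
Specific energy ε = v²/2 − μ/r = -2.530×10⁴ J/kg, so a = −μ/(2ε) = 1.800×10⁶ m.
The apsides satisfy r_p + r_a = 2a, so the periapsis radius is 2a − r_a = 9.482×10⁵ m = 948.23 km.
Periapsis altitude = 948.23 − 630.4 = 317.83 km.

periapsis altitude ≈ 318 km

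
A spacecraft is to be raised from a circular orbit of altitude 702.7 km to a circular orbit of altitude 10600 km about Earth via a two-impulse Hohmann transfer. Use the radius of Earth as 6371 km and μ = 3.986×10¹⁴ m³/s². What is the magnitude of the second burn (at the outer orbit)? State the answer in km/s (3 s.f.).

Δv ≈ 1.13 km/s

r₁ = 6371 + 702.7 = 7073.7 km = 7.0737×10⁶ m.
r₂ = 6371 + 10600 = 16971 km = 1.6971×10⁷ m.
Transfer ellipse a_t = (r₁ + r₂)/2 = 1.202×10⁷ m.
At r₁: circular v_c1 = √(μ/r₁) = 7507 m/s; transfer-perigee v_p = √[μ(2/r₁ − 1/a_t)] = 8919 m/s.
At r₂: circular v_c2 = √(μ/r₂) = 4846 m/s; transfer-apogee v_a = √[μ(2/r₂ − 1/a_t)] = 3717 m/s.
Δv₂ = v_c2 − v_a = 1129 m/s.
= 1.129 km/s.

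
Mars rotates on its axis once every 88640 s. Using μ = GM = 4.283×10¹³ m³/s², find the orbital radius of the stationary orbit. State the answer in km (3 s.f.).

A synchronous orbit has period T, so by Kepler's third law a = (μT²/4π²)^(1/3).
μT²/4π² = 4.283×10¹³ × (8.864×10⁴)² / 39.48 = 8.524×10²¹ m³.
a = 2.043×10⁷ m = 20428 km.

r_sync ≈ 20400 km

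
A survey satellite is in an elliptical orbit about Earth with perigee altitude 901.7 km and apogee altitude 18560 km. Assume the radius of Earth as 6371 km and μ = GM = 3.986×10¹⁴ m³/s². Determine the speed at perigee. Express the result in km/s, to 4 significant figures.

v ≈ 9.212 km/s

r_p = 6371 + 901.7 = 7272.7 km = 7.2727×10⁶ m.
r_a = 6371 + 18560 = 24931 km = 2.4931×10⁷ m.
Semi-major axis a = (r_p + r_a)/2 = 16102 km = 1.610×10⁷ m.
Vis-viva: v² = μ(2/r − 1/a) = 3.986×10¹⁴ × (2.750×10⁻⁷ − 6.210×10⁻⁸) = 8.486×10⁷ m²/s².
v = 9212 m/s = 9.212 km/s.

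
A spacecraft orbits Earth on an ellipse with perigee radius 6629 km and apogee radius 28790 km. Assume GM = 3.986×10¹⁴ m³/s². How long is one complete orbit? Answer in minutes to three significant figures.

Semi-major axis a = (r_p + r_a)/2 = (6629.0 + 28790)/2 = 17710 km = 1.771×10⁷ m.
By Kepler's third law T = 2π√(a³/μ) = 2π × 3.733×10³ = 2.345×10⁴ s.
= 390.9 minutes.

T ≈ 391 minutes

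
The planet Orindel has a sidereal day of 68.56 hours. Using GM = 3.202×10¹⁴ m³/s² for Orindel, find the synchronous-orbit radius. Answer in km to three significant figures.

r_sync ≈ 79100 km

T = 68.56 hours = 2.468×10⁵ s.
A synchronous orbit has period T, so by Kepler's third law a = (μT²/4π²)^(1/3).
μT²/4π² = 3.202×10¹⁴ × (2.468×10⁵)² / 39.48 = 4.941×10²³ m³.
a = 7.906×10⁷ m = 79056 km.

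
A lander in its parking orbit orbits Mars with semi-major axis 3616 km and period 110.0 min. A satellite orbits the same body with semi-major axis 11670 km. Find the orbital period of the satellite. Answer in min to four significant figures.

Kepler's third law: T² ∝ a³, so T₂ = T₁ (a₂/a₁)^(3/2).
a₂/a₁ = 3.227, (a₂/a₁)^(3/2) = 5.798.
T₂ = 110.0 × 5.798 = 637.8 min.

T₂ ≈ 637.8 min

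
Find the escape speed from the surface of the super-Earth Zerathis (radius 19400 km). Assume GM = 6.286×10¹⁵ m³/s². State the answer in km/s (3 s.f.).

r = R = 1.940×10⁷ m.
Escape speed v_esc = √(2μ/r) = √(2 × 6.286×10¹⁵ / 1.940×10⁷) = √(6.480×10⁸) = 25460 m/s.
= 25.46 km/s.

v_esc ≈ 25.5 km/s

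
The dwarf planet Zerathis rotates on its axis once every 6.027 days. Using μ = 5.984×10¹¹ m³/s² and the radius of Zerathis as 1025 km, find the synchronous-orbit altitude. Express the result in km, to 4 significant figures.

h_sync ≈ 14990 km

T = 6.027 days = 5.207×10⁵ s.
A synchronous orbit has period T, so by Kepler's third law a = (μT²/4π²)^(1/3).
μT²/4π² = 5.984×10¹¹ × (5.207×10⁵)² / 39.48 = 4.110×10²¹ m³.
a = 1.602×10⁷ m = 16018 km.
Altitude h = a − R = 16018 − 1025 = 14993 km.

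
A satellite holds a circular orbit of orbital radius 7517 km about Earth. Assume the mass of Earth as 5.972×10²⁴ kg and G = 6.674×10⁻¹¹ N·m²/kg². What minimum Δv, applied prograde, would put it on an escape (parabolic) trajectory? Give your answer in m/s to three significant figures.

Δv ≈ 3020 m/s

μ = GM = 6.674×10⁻¹¹ × 5.972×10²⁴ = 3.986×10¹⁴ m³/s².
r = 7517 km = 7.517×10⁶ m.
Circular speed v_c = √(μ/r) = 7282 m/s.
Escape speed v_esc = √(2μ/r) = √2 × v_c = 10300 m/s.
Δv = v_esc − v_c = 3016 m/s.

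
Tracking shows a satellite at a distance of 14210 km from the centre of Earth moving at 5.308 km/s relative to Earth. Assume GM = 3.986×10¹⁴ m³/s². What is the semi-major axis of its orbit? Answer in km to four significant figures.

r = 1.421×10⁷ m.
Specific orbital energy ε = v²/2 − μ/r = (5308)²/2 − 3.986×10¹⁴/1.421×10⁷ = -1.396×10⁷ J/kg.
Since ε = −μ/(2a), a = −μ/(2ε) = 1.427×10⁷ m = 14273 km.

a ≈ 14270 km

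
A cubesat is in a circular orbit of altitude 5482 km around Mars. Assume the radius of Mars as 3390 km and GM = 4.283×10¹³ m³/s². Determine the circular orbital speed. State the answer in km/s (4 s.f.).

v ≈ 2.197 km/s

r = 3390 + 5482 = 8872.0 km = 8.8720×10⁶ m.
For a circular orbit v = √(μ/r) = √(4.283×10¹³ / 8.872×10⁶) = √(4.828×10⁶) = 2197 m/s.
That is 2.197 km/s.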